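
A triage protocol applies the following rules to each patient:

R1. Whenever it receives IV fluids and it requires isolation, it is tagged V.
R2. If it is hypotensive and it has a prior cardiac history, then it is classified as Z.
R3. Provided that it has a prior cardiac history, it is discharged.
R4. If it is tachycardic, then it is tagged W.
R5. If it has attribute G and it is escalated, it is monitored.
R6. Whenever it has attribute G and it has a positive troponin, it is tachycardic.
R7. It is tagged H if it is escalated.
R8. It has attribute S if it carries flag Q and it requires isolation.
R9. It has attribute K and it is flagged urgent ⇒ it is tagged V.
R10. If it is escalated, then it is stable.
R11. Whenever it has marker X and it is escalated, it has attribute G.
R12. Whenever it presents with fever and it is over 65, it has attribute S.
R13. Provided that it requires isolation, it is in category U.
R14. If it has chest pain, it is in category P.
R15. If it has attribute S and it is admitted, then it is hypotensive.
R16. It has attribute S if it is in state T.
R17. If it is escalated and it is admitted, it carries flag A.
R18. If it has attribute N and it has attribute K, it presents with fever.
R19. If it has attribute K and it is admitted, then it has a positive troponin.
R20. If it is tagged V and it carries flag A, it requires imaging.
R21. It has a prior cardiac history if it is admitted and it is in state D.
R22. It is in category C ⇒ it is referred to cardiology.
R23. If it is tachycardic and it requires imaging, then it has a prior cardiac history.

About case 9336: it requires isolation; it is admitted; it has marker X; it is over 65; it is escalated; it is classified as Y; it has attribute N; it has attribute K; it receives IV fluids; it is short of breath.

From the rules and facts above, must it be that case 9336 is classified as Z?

By R1 (it receives IV fluids, it requires isolation): it is tagged V.
By R11 (it has marker X, it is escalated): it has attribute G.
By R17 (it is escalated, it is admitted): it carries flag A.
By R18 (it has attribute N, it has attribute K): it presents with fever.
By R19 (it has attribute K, it is admitted): it has a positive troponin.
By R20 (it is tagged V, it carries flag A): it requires imaging.
By R6 (it has attribute G, it has a positive troponin): it is tachycardic.
By R12 (it presents with fever, it is over 65): it has attribute S.
By R15 (it has attribute S, it is admitted): it is hypotensive.
By R23 (it is tachycardic, it requires imaging): it has a prior cardiac history.
By R2 (it is hypotensive, it has a prior cardiac history): it is classified as Z.

Yes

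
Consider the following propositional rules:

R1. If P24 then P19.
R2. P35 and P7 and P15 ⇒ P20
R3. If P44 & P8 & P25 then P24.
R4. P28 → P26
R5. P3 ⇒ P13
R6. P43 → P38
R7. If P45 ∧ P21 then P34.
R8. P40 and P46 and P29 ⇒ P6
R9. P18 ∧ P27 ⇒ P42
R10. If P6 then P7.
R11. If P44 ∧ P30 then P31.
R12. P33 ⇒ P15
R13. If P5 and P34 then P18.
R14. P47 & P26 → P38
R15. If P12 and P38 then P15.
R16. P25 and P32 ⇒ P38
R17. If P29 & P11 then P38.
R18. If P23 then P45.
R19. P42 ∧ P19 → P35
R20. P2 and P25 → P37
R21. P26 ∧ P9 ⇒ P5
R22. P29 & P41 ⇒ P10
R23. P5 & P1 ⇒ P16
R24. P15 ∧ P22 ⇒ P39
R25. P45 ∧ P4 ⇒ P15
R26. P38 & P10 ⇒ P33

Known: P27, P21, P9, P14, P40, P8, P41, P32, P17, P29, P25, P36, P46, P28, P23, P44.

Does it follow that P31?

No

Forward chaining from the given facts derives: P24, P26, P6, P7, P38, P45, P5, P10, P33, P19, P34, P15, P18, P42, P35, P20.
The only rule concluding P31 is R11, which needs P30; that is never established.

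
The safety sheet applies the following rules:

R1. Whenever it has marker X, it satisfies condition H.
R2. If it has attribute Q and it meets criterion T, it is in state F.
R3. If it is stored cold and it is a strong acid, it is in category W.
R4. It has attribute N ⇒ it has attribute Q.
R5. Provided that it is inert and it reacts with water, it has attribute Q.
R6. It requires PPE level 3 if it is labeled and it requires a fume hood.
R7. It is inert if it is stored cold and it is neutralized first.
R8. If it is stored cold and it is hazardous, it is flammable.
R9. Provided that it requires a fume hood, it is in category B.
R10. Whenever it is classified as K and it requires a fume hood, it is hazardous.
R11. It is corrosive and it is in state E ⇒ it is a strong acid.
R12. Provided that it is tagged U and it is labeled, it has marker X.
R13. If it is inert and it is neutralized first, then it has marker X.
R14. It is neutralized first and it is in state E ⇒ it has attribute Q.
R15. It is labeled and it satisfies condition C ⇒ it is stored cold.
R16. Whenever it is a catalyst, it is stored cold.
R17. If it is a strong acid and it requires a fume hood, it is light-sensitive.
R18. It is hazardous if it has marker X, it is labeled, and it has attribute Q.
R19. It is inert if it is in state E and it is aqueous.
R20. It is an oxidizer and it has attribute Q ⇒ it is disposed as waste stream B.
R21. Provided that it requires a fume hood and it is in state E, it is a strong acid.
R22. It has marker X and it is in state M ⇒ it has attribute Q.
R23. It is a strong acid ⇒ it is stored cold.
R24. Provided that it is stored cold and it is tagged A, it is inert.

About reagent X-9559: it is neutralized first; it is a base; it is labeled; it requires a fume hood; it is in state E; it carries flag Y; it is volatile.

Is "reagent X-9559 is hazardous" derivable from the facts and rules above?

Yes

By R14 (it is neutralized first, it is in state E): it has attribute Q.
By R21 (it requires a fume hood, it is in state E): it is a strong acid.
By R23 (it is a strong acid): it is stored cold.
By R7 (it is stored cold, it is neutralized first): it is inert.
By R13 (it is inert, it is neutralized first): it has marker X.
By R18 (it has marker X, it is labeled, it has attribute Q): it is hazardous.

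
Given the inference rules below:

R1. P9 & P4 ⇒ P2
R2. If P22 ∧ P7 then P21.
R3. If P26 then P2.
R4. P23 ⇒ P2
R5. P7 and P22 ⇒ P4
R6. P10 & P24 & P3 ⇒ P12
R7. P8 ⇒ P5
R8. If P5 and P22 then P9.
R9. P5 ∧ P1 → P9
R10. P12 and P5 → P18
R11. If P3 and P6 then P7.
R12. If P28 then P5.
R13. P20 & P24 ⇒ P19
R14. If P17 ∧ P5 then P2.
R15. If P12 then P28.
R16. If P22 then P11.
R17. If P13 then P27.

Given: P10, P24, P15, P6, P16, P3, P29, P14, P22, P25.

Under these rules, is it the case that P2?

P12  (by R6: P10, P24, P3)
P7  (by R11: P3, P6)
P28  (by R15: P12)
P4  (by R5: P7, P22)
P5  (by R12: P28)
P9  (by R8: P5, P22)
P2  (by R1: P9, P4)

Yes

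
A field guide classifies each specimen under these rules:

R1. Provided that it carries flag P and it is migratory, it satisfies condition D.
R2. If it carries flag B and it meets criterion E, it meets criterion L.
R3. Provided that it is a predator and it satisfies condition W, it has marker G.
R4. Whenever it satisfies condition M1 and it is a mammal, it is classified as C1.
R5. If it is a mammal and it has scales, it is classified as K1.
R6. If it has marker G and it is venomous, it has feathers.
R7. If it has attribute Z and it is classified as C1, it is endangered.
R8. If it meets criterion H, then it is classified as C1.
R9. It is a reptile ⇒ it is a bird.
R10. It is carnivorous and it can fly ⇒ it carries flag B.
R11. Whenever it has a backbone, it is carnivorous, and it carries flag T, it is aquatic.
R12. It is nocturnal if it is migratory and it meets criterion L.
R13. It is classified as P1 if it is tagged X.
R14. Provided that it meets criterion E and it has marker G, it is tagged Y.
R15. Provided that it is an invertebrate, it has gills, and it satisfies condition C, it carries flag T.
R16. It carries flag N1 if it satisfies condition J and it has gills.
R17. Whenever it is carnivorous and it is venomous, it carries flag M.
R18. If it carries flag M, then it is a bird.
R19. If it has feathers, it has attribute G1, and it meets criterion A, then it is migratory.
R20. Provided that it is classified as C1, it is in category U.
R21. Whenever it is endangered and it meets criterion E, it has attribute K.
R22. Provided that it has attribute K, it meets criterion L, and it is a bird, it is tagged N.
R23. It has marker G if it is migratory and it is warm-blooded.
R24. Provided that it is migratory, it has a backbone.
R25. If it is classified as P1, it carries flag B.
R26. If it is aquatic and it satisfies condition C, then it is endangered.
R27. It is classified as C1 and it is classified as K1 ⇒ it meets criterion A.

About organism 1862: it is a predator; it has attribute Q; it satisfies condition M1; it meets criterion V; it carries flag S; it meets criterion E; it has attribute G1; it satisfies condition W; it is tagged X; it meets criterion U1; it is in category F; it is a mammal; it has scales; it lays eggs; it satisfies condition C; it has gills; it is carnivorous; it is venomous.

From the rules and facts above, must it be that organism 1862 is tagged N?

Forward chaining from the given facts derives: has marker G, is classified as C1, is classified as K1, has feathers, is classified as P1, is tagged Y, carries flag M, is a bird, is in category U, carries flag B, meets criterion A, meets criterion L, is migratory, has a backbone, is nocturnal.
The only rule concluding "it is tagged N" is R22, which needs "it has attribute K"; that is never established.

No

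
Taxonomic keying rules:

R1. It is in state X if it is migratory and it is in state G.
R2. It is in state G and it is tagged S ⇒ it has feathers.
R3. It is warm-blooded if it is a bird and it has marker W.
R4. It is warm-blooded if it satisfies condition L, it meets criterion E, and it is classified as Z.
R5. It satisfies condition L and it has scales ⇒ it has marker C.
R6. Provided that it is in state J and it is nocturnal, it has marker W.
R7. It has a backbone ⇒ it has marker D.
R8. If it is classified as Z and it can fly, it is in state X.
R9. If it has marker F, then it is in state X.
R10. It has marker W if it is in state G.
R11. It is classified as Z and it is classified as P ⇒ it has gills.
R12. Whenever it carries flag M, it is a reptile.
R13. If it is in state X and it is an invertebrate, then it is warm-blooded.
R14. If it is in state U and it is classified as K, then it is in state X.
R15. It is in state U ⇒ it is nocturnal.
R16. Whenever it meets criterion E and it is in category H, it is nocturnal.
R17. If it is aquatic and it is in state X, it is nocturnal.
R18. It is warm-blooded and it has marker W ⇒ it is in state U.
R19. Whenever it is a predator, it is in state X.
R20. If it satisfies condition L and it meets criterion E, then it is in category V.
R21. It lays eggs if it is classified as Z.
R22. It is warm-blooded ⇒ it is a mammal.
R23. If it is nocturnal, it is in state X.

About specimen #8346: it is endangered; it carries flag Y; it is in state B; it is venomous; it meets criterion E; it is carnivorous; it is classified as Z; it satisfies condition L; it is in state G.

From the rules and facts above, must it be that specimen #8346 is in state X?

By R4 (it satisfies condition L, it meets criterion E, it is classified as Z): it is warm-blooded.
By R10 (it is in state G): it has marker W.
By R18 (it is warm-blooded, it has marker W): it is in state U.
By R15 (it is in state U): it is nocturnal.
By R23 (it is nocturnal): it is in state X.

Yes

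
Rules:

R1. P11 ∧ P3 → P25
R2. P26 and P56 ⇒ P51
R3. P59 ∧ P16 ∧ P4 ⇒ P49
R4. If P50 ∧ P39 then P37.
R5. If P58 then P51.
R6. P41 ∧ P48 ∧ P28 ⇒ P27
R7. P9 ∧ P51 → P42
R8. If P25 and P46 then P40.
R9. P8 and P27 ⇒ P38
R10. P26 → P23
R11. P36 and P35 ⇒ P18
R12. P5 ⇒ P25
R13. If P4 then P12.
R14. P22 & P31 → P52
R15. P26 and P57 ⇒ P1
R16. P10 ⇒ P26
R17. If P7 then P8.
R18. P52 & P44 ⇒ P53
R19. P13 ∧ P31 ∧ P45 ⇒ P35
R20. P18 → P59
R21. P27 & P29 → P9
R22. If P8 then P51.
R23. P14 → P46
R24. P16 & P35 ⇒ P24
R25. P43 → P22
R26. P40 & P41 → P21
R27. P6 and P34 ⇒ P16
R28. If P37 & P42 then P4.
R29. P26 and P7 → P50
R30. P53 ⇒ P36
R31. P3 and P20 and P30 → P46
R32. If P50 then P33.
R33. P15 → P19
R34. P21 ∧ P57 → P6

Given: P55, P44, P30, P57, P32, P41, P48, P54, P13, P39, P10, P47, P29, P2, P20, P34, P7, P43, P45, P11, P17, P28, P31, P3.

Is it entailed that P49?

Yes

P25  (by R1: P11, P3)
P27  (by R6: P41, P48, P28)
P26  (by R16: P10)
P8  (by R17: P7)
P35  (by R19: P13, P31, P45)
P9  (by R21: P27, P29)
P51  (by R22: P8)
P22  (by R25: P43)
P50  (by R29: P26, P7)
P46  (by R31: P3, P20, P30)
P37  (by R4: P50, P39)
P42  (by R7: P9, P51)
P40  (by R8: P25, P46)
P52  (by R14: P22, P31)
P53  (by R18: P52, P44)
P21  (by R26: P40, P41)
P4  (by R28: P37, P42)
P36  (by R30: P53)
P6  (by R34: P21, P57)
P18  (by R11: P36, P35)
P59  (by R20: P18)
P16  (by R27: P6, P34)
P49  (by R3: P59, P16, P4)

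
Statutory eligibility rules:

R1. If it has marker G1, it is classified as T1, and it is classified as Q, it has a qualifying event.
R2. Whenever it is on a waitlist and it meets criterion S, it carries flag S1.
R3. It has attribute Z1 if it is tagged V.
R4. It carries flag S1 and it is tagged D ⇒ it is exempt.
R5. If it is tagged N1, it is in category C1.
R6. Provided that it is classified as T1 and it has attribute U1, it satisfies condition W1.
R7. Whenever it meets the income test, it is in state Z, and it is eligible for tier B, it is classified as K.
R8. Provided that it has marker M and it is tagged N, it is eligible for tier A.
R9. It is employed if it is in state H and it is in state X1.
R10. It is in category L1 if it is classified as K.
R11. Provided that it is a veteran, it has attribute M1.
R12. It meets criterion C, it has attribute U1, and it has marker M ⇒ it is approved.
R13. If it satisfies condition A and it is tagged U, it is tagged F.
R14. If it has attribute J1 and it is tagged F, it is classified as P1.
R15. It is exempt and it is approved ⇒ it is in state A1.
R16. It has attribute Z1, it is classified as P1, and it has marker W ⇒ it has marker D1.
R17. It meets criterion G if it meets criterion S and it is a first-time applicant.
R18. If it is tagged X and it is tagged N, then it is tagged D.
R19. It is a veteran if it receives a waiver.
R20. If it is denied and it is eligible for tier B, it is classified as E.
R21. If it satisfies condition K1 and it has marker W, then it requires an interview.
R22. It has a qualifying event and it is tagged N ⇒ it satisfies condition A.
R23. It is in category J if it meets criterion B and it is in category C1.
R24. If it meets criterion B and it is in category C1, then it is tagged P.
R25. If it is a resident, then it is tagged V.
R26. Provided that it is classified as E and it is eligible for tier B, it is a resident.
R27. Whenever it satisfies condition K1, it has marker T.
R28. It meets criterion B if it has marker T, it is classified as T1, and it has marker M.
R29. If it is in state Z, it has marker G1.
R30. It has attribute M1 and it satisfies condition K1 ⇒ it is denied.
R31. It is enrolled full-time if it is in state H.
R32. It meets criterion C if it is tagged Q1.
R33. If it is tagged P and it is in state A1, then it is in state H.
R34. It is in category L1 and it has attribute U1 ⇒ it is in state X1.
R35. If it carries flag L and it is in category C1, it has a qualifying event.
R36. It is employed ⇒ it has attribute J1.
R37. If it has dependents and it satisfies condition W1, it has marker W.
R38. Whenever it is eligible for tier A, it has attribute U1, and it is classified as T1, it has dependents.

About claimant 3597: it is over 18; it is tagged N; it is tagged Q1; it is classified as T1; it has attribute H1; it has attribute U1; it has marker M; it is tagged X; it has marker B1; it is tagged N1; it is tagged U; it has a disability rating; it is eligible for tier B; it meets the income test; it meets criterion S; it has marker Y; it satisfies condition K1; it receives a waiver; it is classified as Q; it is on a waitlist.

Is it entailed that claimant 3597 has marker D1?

No

Forward chaining from the given facts derives: carries flag S1, is in category C1, satisfies condition W1, is eligible for tier A, is tagged D, is a veteran, has marker T, meets criterion B, meets criterion C, has dependents, is exempt, has attribute M1, is approved, is in state A1, is in category J, is tagged P, is denied, is in state H, has marker W, is classified as E, requires an interview, is a resident, is enrolled full-time, is tagged V, has attribute Z1.
The only rule concluding "it has marker D1" is R16, which needs "it is classified as P1"; that is never established.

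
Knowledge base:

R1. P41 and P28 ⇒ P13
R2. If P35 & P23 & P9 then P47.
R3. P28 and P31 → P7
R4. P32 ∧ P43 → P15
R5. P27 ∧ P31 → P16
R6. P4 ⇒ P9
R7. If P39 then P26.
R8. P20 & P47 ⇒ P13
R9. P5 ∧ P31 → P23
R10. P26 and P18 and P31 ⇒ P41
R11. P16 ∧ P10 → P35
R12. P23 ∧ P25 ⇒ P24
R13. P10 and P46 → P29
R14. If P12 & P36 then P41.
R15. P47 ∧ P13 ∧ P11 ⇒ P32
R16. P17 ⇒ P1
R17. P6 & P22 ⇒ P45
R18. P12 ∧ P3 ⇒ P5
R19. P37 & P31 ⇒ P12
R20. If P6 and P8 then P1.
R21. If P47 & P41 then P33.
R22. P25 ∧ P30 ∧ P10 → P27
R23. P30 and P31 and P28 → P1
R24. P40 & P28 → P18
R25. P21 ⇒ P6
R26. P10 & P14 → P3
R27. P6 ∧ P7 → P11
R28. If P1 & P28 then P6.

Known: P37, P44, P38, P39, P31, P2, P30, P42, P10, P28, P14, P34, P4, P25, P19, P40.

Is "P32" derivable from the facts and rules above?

Yes

P7  (by R3: P28, P31)
P9  (by R6: P4)
P26  (by R7: P39)
P12  (by R19: P37, P31)
P27  (by R22: P25, P30, P10)
P1  (by R23: P30, P31, P28)
P18  (by R24: P40, P28)
P3  (by R26: P10, P14)
P6  (by R28: P1, P28)
P16  (by R5: P27, P31)
P41  (by R10: P26, P18, P31)
P35  (by R11: P16, P10)
P5  (by R18: P12, P3)
P11  (by R27: P6, P7)
P13  (by R1: P41, P28)
P23  (by R9: P5, P31)
P47  (by R2: P35, P23, P9)
P32  (by R15: P47, P13, P11)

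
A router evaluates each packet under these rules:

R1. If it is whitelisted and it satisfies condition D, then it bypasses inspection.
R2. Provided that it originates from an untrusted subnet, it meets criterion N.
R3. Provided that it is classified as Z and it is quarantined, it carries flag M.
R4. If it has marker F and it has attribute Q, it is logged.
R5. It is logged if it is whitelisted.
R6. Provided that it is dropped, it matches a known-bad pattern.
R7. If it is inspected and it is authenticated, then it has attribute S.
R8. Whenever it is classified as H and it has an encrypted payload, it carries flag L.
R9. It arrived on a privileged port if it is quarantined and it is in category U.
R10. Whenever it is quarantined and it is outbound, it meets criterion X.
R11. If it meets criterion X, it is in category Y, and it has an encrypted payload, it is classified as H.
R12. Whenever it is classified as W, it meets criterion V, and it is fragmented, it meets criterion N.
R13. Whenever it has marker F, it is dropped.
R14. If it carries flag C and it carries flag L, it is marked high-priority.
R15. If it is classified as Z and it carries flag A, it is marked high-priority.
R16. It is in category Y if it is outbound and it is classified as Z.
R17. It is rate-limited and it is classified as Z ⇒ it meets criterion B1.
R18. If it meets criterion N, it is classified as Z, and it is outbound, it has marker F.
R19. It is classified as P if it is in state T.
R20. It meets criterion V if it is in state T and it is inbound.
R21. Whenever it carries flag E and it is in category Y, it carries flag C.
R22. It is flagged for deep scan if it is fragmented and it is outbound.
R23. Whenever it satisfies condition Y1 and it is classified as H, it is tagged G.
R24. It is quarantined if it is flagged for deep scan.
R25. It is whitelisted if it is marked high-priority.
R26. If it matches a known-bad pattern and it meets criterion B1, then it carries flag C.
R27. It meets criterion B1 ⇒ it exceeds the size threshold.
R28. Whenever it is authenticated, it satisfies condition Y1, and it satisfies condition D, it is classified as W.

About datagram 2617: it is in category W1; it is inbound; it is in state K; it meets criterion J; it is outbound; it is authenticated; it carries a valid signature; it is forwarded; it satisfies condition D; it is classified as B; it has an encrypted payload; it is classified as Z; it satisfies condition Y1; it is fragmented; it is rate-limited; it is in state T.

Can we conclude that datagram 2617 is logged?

By R16 (it is outbound, it is classified as Z): it is in category Y.
By R17 (it is rate-limited, it is classified as Z): it meets criterion B1.
By R20 (it is in state T, it is inbound): it meets criterion V.
By R22 (it is fragmented, it is outbound): it is flagged for deep scan.
By R24 (it is flagged for deep scan): it is quarantined.
By R28 (it is authenticated, it satisfies condition Y1, it satisfies condition D): it is classified as W.
By R10 (it is quarantined, it is outbound): it meets criterion X.
By R11 (it meets criterion X, it is in category Y, it has an encrypted payload): it is classified as H.
By R12 (it is classified as W, it meets criterion V, it is fragmented): it meets criterion N.
By R18 (it meets criterion N, it is classified as Z, it is outbound): it has marker F.
By R8 (it is classified as H, it has an encrypted payload): it carries flag L.
By R13 (it has marker F): it is dropped.
By R6 (it is dropped): it matches a known-bad pattern.
By R26 (it matches a known-bad pattern, it meets criterion B1): it carries flag C.
By R14 (it carries flag C, it carries flag L): it is marked high-priority.
By R25 (it is marked high-priority): it is whitelisted.
By R5 (it is whitelisted): it is logged.

Yes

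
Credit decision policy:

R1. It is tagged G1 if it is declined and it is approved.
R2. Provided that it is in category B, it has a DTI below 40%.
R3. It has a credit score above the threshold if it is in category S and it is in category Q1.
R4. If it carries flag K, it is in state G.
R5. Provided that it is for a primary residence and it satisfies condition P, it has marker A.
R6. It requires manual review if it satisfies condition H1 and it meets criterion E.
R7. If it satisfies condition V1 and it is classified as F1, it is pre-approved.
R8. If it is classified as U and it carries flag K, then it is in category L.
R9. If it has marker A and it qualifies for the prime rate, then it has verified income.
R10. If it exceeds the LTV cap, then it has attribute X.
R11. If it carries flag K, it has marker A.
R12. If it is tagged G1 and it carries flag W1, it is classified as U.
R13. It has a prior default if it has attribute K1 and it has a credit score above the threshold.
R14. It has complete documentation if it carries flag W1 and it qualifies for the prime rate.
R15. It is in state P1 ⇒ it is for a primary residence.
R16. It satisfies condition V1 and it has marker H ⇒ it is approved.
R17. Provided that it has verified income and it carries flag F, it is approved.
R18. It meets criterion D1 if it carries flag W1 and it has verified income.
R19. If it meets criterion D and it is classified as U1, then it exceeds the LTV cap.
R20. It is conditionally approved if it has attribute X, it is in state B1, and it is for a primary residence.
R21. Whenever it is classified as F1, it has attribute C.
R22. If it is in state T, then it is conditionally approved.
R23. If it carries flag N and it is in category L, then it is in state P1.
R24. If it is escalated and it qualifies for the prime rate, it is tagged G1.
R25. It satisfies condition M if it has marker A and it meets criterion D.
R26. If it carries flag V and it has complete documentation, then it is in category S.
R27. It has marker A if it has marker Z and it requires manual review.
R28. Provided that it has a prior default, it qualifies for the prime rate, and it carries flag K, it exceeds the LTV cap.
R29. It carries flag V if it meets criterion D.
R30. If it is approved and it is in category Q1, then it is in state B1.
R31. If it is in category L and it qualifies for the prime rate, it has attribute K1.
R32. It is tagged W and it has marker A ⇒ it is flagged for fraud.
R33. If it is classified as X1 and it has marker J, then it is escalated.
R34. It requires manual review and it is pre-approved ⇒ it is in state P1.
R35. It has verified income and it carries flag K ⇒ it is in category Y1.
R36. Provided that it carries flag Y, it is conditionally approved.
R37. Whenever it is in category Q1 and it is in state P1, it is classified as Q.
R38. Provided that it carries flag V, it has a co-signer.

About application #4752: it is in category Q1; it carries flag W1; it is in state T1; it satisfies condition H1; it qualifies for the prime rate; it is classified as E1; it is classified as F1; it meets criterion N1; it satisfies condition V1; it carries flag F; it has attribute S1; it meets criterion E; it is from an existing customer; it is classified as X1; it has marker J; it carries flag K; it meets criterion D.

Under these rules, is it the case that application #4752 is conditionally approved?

Yes

By R6 (it satisfies condition H1, it meets criterion E): it requires manual review.
By R7 (it satisfies condition V1, it is classified as F1): it is pre-approved.
By R11 (it carries flag K): it has marker A.
By R14 (it carries flag W1, it qualifies for the prime rate): it has complete documentation.
By R29 (it meets criterion D): it carries flag V.
By R33 (it is classified as X1, it has marker J): it is escalated.
By R34 (it requires manual review, it is pre-approved): it is in state P1.
By R9 (it has marker A, it qualifies for the prime rate): it has verified income.
By R15 (it is in state P1): it is for a primary residence.
By R17 (it has verified income, it carries flag F): it is approved.
By R24 (it is escalated, it qualifies for the prime rate): it is tagged G1.
By R26 (it carries flag V, it has complete documentation): it is in category S.
By R30 (it is approved, it is in category Q1): it is in state B1.
By R3 (it is in category S, it is in category Q1): it has a credit score above the threshold.
By R12 (it is tagged G1, it carries flag W1): it is classified as U.
By R8 (it is classified as U, it carries flag K): it is in category L.
By R31 (it is in category L, it qualifies for the prime rate): it has attribute K1.
By R13 (it has attribute K1, it has a credit score above the threshold): it has a prior default.
By R28 (it has a prior default, it qualifies for the prime rate, it carries flag K): it exceeds the LTV cap.
By R10 (it exceeds the LTV cap): it has attribute X.
By R20 (it has attribute X, it is in state B1, it is for a primary residence): it is conditionally approved.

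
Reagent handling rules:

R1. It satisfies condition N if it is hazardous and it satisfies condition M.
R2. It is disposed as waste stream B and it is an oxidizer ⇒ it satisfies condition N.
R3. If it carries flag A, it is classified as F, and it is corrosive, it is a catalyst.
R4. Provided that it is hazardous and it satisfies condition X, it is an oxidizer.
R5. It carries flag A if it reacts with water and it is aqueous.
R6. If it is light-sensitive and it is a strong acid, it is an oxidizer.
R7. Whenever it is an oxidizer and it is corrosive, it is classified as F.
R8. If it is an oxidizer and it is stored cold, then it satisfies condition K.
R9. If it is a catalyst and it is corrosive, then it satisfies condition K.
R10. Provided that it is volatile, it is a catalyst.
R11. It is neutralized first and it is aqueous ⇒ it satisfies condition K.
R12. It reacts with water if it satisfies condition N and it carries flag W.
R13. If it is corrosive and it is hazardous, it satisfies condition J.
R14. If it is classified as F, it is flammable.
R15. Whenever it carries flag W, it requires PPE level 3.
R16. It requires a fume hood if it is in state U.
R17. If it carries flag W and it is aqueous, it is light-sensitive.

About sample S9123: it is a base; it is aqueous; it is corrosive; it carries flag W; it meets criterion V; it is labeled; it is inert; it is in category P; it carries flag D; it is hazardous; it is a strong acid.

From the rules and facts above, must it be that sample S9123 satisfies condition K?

No

Forward chaining from the given facts derives: satisfies condition J, requires PPE level 3, is light-sensitive, is an oxidizer, is classified as F, is flammable.
Rules concluding "it satisfies condition K": R8 needs "it is stored cold"; R9 needs "it is a catalyst"; R11 needs "it is neutralized first" — none of these are established.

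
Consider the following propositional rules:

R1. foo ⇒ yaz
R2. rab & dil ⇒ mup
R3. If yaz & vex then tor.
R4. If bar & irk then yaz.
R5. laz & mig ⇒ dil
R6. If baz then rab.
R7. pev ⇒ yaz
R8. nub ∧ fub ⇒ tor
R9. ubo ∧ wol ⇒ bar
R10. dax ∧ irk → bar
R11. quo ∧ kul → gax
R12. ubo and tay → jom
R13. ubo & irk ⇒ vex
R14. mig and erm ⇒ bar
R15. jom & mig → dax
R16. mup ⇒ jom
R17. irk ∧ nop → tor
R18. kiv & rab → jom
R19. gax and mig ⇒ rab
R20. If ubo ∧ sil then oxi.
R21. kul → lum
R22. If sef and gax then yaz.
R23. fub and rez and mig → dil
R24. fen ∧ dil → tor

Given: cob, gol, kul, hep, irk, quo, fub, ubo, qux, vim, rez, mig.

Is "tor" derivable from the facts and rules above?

gax  (by R11: quo, kul)
vex  (by R13: ubo, irk)
rab  (by R19: gax, mig)
dil  (by R23: fub, rez, mig)
mup  (by R2: rab, dil)
jom  (by R16: mup)
dax  (by R15: jom, mig)
bar  (by R10: dax, irk)
yaz  (by R4: bar, irk)
tor  (by R3: yaz, vex)

Yes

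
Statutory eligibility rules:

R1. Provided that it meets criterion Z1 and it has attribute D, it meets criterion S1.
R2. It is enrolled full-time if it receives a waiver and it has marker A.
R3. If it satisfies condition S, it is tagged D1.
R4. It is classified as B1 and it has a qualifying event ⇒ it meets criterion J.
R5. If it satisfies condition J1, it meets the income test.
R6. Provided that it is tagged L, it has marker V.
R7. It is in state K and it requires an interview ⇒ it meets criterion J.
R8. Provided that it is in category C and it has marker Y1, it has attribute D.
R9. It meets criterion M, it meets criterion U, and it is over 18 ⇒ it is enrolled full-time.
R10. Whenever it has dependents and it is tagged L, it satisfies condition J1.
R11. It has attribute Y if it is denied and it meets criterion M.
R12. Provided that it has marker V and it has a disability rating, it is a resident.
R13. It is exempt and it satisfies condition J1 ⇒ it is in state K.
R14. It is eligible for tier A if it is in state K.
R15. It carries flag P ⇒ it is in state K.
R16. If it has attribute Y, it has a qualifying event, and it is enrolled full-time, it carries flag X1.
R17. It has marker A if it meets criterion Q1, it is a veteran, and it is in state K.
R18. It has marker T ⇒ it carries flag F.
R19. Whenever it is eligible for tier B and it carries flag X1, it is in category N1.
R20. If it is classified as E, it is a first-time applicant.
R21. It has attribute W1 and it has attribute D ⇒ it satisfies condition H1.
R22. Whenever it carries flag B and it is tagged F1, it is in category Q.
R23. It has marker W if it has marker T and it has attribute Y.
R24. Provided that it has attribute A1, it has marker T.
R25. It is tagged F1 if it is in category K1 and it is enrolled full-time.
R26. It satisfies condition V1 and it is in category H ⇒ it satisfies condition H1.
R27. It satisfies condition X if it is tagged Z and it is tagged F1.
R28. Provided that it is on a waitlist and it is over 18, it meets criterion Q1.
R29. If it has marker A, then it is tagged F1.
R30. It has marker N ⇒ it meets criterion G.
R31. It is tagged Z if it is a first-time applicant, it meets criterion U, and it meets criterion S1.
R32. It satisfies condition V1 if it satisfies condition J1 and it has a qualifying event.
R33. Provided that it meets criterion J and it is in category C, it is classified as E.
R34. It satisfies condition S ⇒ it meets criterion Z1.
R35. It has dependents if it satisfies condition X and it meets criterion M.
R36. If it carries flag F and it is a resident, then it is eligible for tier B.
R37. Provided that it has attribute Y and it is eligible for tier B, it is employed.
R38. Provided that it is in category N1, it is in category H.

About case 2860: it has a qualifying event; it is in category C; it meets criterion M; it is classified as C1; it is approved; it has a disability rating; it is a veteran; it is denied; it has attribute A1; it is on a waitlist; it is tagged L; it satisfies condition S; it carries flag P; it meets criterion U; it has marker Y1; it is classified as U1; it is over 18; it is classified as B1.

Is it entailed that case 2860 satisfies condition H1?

Yes

By R4 (it is classified as B1, it has a qualifying event): it meets criterion J.
By R6 (it is tagged L): it has marker V.
By R8 (it is in category C, it has marker Y1): it has attribute D.
By R9 (it meets criterion M, it meets criterion U, it is over 18): it is enrolled full-time.
By R11 (it is denied, it meets criterion M): it has attribute Y.
By R12 (it has marker V, it has a disability rating): it is a resident.
By R15 (it carries flag P): it is in state K.
By R16 (it has attribute Y, it has a qualifying event, it is enrolled full-time): it carries flag X1.
By R24 (it has attribute A1): it has marker T.
By R28 (it is on a waitlist, it is over 18): it meets criterion Q1.
By R33 (it meets criterion J, it is in category C): it is classified as E.
By R34 (it satisfies condition S): it meets criterion Z1.
By R1 (it meets criterion Z1, it has attribute D): it meets criterion S1.
By R17 (it meets criterion Q1, it is a veteran, it is in state K): it has marker A.
By R18 (it has marker T): it carries flag F.
By R20 (it is classified as E): it is a first-time applicant.
By R29 (it has marker A): it is tagged F1.
By R31 (it is a first-time applicant, it meets criterion U, it meets criterion S1): it is tagged Z.
By R36 (it carries flag F, it is a resident): it is eligible for tier B.
By R19 (it is eligible for tier B, it carries flag X1): it is in category N1.
By R27 (it is tagged Z, it is tagged F1): it satisfies condition X.
By R35 (it satisfies condition X, it meets criterion M): it has dependents.
By R38 (it is in category N1): it is in category H.
By R10 (it has dependents, it is tagged L): it satisfies condition J1.
By R32 (it satisfies condition J1, it has a qualifying event): it satisfies condition V1.
By R26 (it satisfies condition V1, it is in category H): it satisfies condition H1.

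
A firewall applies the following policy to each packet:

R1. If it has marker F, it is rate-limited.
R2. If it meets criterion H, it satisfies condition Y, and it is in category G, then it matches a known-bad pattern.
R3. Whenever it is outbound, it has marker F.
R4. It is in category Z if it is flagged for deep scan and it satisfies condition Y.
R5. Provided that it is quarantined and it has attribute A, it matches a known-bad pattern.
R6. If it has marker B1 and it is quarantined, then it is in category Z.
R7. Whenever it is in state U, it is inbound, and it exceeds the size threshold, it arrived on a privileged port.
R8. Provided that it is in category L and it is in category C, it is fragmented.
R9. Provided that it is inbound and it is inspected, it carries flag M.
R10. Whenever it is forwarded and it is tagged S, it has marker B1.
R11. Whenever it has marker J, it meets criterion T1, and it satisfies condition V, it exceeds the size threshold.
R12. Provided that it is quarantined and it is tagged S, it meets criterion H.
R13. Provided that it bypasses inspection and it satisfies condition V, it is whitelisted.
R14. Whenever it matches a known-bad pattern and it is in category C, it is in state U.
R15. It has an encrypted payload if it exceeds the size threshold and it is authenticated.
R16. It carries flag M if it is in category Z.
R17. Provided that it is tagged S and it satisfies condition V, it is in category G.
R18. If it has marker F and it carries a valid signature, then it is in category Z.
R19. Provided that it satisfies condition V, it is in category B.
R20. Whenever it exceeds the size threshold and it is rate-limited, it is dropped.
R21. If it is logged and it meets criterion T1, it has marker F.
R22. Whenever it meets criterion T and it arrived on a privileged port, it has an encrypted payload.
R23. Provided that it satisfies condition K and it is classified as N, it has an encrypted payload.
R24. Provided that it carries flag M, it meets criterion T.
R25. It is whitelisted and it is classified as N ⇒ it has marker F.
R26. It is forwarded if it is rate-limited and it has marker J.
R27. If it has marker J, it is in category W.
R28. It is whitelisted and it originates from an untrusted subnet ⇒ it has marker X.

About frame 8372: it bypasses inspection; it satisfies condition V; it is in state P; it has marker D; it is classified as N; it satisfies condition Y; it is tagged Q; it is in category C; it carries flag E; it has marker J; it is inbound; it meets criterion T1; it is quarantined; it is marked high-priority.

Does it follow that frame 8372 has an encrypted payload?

Forward chaining from the given facts derives: exceeds the size threshold, is whitelisted, is in category B, has marker F, is in category W, is rate-limited, is dropped, is forwarded.
Rules concluding "it has an encrypted payload": R15 needs "it is authenticated"; R22 needs "it meets criterion T"; R23 needs "it satisfies condition K" — none of these are established.

No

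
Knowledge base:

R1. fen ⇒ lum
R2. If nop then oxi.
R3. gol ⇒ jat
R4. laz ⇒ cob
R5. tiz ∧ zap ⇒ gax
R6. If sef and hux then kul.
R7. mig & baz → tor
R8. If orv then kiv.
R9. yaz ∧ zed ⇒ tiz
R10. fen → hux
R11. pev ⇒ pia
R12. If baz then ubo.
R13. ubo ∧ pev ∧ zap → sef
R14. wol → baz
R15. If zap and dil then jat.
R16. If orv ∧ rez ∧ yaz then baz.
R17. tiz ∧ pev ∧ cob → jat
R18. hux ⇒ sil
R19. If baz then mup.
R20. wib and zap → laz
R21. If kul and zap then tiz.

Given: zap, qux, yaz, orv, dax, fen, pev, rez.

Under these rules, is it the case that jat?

No

Forward chaining from the given facts derives: lum, kiv, hux, pia, baz, sil, mup, ubo, sef, kul, tiz, gax.
Rules concluding jat: R3 needs gol; R15 needs dil; R17 needs cob — none of these are established.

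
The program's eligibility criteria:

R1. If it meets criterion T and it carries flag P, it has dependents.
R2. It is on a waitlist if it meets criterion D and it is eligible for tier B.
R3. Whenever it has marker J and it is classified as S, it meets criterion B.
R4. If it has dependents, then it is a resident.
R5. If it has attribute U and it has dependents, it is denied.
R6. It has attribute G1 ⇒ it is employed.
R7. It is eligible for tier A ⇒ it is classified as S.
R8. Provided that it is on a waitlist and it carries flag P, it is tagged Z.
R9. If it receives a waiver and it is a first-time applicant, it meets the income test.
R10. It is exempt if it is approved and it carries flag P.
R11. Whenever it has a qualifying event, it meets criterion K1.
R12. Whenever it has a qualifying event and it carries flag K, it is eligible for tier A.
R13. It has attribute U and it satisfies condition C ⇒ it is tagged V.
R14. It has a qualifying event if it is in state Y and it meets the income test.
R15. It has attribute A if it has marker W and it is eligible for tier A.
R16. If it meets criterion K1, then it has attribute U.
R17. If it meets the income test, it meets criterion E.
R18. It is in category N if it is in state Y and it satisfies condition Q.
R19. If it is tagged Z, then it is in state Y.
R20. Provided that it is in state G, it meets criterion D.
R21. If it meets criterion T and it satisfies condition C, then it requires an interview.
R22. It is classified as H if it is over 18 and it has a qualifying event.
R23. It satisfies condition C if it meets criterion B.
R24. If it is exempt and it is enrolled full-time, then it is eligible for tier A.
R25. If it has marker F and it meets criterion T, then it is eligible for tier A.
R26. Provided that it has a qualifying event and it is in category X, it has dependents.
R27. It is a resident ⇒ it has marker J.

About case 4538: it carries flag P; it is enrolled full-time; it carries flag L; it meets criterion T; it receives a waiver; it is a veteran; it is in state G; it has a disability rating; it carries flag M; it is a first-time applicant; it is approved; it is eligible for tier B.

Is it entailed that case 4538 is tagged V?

Yes

By R1 (it meets criterion T, it carries flag P): it has dependents.
By R4 (it has dependents): it is a resident.
By R9 (it receives a waiver, it is a first-time applicant): it meets the income test.
By R10 (it is approved, it carries flag P): it is exempt.
By R20 (it is in state G): it meets criterion D.
By R24 (it is exempt, it is enrolled full-time): it is eligible for tier A.
By R27 (it is a resident): it has marker J.
By R2 (it meets criterion D, it is eligible for tier B): it is on a waitlist.
By R7 (it is eligible for tier A): it is classified as S.
By R8 (it is on a waitlist, it carries flag P): it is tagged Z.
By R19 (it is tagged Z): it is in state Y.
By R3 (it has marker J, it is classified as S): it meets criterion B.
By R14 (it is in state Y, it meets the income test): it has a qualifying event.
By R23 (it meets criterion B): it satisfies condition C.
By R11 (it has a qualifying event): it meets criterion K1.
By R16 (it meets criterion K1): it has attribute U.
By R13 (it has attribute U, it satisfies condition C): it is tagged V.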